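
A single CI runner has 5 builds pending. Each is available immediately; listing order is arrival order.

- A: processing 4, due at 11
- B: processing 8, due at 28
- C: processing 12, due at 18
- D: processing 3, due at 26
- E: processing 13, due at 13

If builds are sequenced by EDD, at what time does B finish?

EDD (increasing due date): A E C D B.
A: 0→4
E: 4→17
C: 17→29
D: 29→32
B: 32→40

40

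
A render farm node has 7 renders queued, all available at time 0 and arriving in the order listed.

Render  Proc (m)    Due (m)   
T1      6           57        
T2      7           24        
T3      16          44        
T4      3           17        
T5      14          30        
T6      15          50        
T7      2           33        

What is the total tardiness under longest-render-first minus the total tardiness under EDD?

105

LPT (decreasing processing time): T3 T6 T5 T2 T1 T4 T7.
T3: 0→16, due 44, tardiness 0
T6: 16→31, due 50, tardiness 0
T5: 31→45, due 30, tardiness 15
T2: 45→52, due 24, tardiness 28
T1: 52→58, due 57, tardiness 1
T4: 58→61, due 17, tardiness 44
T7: 61→63, due 33, tardiness 30
Sum = 0+0+15+28+1+44+30 = 118.
EDD (increasing due date): T4 T2 T5 T7 T3 T6 T1.
T4: 0→3, due 17, tardiness 0
T2: 3→10, due 24, tardiness 0
T5: 10→24, due 30, tardiness 0
T7: 24→26, due 33, tardiness 0
T3: 26→42, due 44, tardiness 0
T6: 42→57, due 50, tardiness 7
T1: 57→63, due 57, tardiness 6
Sum = 0+0+0+0+0+7+6 = 13.
Difference = 118 − 13 = 105.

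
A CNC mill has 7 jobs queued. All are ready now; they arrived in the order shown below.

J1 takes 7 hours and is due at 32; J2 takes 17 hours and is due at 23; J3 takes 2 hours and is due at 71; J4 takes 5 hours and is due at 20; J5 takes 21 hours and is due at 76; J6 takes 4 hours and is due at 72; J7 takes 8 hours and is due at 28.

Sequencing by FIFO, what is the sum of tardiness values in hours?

48

FIFO (arrival order): J1 J2 J3 J4 J5 J6 J7.
J1: 0→7, due 32, tardiness 0
J2: 7→24, due 23, tardiness 1
J3: 24→26, due 71, tardiness 0
J4: 26→31, due 20, tardiness 11
J5: 31→52, due 76, tardiness 0
J6: 52→56, due 72, tardiness 0
J7: 56→64, due 28, tardiness 36
Sum = 0+1+0+11+0+0+36 = 48.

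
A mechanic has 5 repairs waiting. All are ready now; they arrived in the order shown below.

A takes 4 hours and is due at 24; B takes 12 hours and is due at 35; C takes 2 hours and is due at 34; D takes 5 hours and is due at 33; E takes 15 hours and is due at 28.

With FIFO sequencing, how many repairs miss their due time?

1

FIFO (arrival order): A B C D E.
A: 0→4, due 24, tardiness 0
B: 4→16, due 35, tardiness 0
C: 16→18, due 34, tardiness 0
D: 18→23, due 33, tardiness 0
E: 23→38, due 28, tardiness 10
Late repairs: 1.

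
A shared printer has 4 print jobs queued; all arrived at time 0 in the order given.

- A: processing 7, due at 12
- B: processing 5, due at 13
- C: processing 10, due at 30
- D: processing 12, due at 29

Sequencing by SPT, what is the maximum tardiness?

SPT (increasing processing time): B A C D.
B: 0→5, due 13, tardiness 0
A: 5→12, due 12, tardiness 0
C: 12→22, due 30, tardiness 0
D: 22→34, due 29, tardiness 5
Maximum = 5.

5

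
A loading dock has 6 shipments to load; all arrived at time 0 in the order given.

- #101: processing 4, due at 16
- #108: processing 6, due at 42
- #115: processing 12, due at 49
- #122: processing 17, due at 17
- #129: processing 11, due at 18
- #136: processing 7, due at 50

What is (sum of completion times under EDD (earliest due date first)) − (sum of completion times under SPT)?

46

EDD (increasing due date): #101 #122 #129 #108 #115 #136.
#101: 0→4
#122: 4→21
#129: 21→32
#108: 32→38
#115: 38→50
#136: 50→57
Sum = 4+21+32+38+50+57 = 202.
SPT (increasing processing time): #101 #108 #136 #129 #115 #122.
#101: 0→4
#108: 4→10
#136: 10→17
#129: 17→28
#115: 28→40
#122: 40→57
Sum = 4+10+17+28+40+57 = 156.
Difference = 202 − 156 = 46.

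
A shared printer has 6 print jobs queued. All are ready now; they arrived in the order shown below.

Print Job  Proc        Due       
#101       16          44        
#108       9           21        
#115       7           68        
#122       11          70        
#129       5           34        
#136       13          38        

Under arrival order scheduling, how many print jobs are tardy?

3

FIFO (arrival order): #101 #108 #115 #122 #129 #136.
#101: 0→16, due 44, tardiness 0
#108: 16→25, due 21, tardiness 4
#115: 25→32, due 68, tardiness 0
#122: 32→43, due 70, tardiness 0
#129: 43→48, due 34, tardiness 14
#136: 48→61, due 38, tardiness 23
Late print jobs: 3.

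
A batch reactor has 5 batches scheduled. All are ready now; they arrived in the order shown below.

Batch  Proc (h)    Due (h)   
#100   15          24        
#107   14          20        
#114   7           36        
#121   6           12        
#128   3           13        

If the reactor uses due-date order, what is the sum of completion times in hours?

121

EDD (increasing due date): #121 #128 #107 #100 #114.
#121: 0→6
#128: 6→9
#107: 9→23
#100: 23→38
#114: 38→45
Sum = 6+9+23+38+45 = 121.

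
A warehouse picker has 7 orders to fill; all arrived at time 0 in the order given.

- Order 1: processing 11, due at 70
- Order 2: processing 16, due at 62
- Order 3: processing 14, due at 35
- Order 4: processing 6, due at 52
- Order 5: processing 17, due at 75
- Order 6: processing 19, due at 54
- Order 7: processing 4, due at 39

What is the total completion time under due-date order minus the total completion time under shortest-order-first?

EDD (increasing due date): Order 3 Order 7 Order 4 Order 6 Order 2 Order 1 Order 5.
Order 3: 0→14
Order 7: 14→18
Order 4: 18→24
Order 6: 24→43
Order 2: 43→59
Order 1: 59→70
Order 5: 70→87
Sum = 14+18+24+43+59+70+87 = 315.
SPT (increasing processing time): Order 7 Order 4 Order 1 Order 3 Order 2 Order 5 Order 6.
Order 7: 0→4
Order 4: 4→10
Order 1: 10→21
Order 3: 21→35
Order 2: 35→51
Order 5: 51→68
Order 6: 68→87
Sum = 4+10+21+35+51+68+87 = 276.
Difference = 315 − 276 = 39.

39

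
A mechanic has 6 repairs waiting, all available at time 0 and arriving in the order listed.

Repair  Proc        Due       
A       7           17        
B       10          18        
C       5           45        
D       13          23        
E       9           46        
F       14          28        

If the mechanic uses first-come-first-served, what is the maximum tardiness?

FIFO (arrival order): A B C D E F.
A: 0→7, due 17, tardiness 0
B: 7→17, due 18, tardiness 0
C: 17→22, due 45, tardiness 0
D: 22→35, due 23, tardiness 12
E: 35→44, due 46, tardiness 0
F: 44→58, due 28, tardiness 30
Maximum = 30.

30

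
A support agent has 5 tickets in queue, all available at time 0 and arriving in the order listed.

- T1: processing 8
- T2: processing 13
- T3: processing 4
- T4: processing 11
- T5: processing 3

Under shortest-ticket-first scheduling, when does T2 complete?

SPT (increasing processing time): T5 T3 T1 T4 T2.
T5: 0→3
T3: 3→7
T1: 7→15
T4: 15→26
T2: 26→39

39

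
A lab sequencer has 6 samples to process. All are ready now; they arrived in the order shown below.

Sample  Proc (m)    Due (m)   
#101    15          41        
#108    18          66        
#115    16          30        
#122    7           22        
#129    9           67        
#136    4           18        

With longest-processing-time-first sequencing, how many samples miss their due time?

4

LPT (decreasing processing time): #108 #115 #101 #129 #122 #136.
#108: 0→18, due 66, tardiness 0
#115: 18→34, due 30, tardiness 4
#101: 34→49, due 41, tardiness 8
#129: 49→58, due 67, tardiness 0
#122: 58→65, due 22, tardiness 43
#136: 65→69, due 18, tardiness 51
Late samples: 4.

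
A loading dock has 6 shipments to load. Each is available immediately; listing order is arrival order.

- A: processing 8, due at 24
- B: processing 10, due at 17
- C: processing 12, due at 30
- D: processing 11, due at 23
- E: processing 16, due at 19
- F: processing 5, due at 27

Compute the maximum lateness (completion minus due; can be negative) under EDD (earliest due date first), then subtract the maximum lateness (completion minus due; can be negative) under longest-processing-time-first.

-3

EDD (increasing due date): B E D A F C.
B: 0→10, due 17, lateness -7
E: 10→26, due 19, lateness 7
D: 26→37, due 23, lateness 14
A: 37→45, due 24, lateness 21
F: 45→50, due 27, lateness 23
C: 50→62, due 30, lateness 32
Maximum = 32.
LPT (decreasing processing time): E C D B A F.
E: 0→16, due 19, lateness -3
C: 16→28, due 30, lateness -2
D: 28→39, due 23, lateness 16
B: 39→49, due 17, lateness 32
A: 49→57, due 24, lateness 33
F: 57→62, due 27, lateness 35
Maximum = 35.
Difference = 32 − 35 = -3.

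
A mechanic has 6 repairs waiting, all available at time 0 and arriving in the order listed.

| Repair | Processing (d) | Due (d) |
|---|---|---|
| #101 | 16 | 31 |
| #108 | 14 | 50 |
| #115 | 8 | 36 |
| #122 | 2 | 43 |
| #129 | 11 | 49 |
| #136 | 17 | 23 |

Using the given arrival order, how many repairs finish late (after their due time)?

FIFO (arrival order): #101 #108 #115 #122 #129 #136.
#101: 0→16, due 31, tardiness 0
#108: 16→30, due 50, tardiness 0
#115: 30→38, due 36, tardiness 2
#122: 38→40, due 43, tardiness 0
#129: 40→51, due 49, tardiness 2
#136: 51→68, due 23, tardiness 45
Late repairs: 3.

3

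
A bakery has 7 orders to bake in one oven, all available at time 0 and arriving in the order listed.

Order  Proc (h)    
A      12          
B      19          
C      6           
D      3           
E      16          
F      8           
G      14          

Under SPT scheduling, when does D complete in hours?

3

SPT (increasing processing time): D C F A G E B.
D: 0→3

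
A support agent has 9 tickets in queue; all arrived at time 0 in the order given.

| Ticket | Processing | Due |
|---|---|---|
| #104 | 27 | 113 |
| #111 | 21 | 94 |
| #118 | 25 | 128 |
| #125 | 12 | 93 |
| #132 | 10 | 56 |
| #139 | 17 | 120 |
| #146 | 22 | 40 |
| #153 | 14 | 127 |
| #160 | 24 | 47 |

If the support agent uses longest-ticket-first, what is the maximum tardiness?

116

LPT (decreasing processing time): #104 #118 #160 #146 #111 #139 #153 #125 #132.
#104: 0→27, due 113, tardiness 0
#118: 27→52, due 128, tardiness 0
#160: 52→76, due 47, tardiness 29
#146: 76→98, due 40, tardiness 58
#111: 98→119, due 94, tardiness 25
#139: 119→136, due 120, tardiness 16
#153: 136→150, due 127, tardiness 23
#125: 150→162, due 93, tardiness 69
#132: 162→172, due 56, tardiness 116
Maximum = 116.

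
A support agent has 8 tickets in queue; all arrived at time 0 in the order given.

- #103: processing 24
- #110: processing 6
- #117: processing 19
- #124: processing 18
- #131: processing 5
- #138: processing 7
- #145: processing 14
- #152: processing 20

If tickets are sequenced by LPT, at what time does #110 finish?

108

LPT (decreasing processing time): #103 #152 #117 #124 #145 #138 #110 #131.
#103: 0→24
#152: 24→44
#117: 44→63
#124: 63→81
#145: 81→95
#138: 95→102
#110: 102→108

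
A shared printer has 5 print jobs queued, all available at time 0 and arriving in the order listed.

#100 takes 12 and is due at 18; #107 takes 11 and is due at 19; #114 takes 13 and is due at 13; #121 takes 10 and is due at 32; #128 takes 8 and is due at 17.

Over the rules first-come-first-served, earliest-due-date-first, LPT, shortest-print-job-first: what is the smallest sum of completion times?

FIFO (arrival order): #100 #107 #114 #121 #128.
#100: 0→12
#107: 12→23
#114: 23→36
#121: 36→46
#128: 46→54
Sum = 12+23+36+46+54 = 171.
EDD (increasing due date): #114 #128 #100 #107 #121.
#114: 0→13
#128: 13→21
#100: 21→33
#107: 33→44
#121: 44→54
Sum = 13+21+33+44+54 = 165.
LPT (decreasing processing time): #114 #100 #107 #121 #128.
#114: 0→13
#100: 13→25
#107: 25→36
#121: 36→46
#128: 46→54
Sum = 13+25+36+46+54 = 174.
SPT (increasing processing time): #128 #121 #107 #100 #114.
#128: 0→8
#121: 8→18
#107: 18→29
#100: 29→41
#114: 41→54
Sum = 8+18+29+41+54 = 150.
FIFO 171, EDD 165, LPT 174, SPT 150 → minimum 150.

150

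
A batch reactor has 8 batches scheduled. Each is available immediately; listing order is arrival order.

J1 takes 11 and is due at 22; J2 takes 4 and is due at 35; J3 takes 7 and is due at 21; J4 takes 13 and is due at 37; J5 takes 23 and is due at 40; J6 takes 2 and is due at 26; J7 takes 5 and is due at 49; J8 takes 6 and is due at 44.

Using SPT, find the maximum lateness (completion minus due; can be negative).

31

SPT (increasing processing time): J6 J2 J7 J8 J3 J1 J4 J5.
J6: 0→2, due 26, lateness -24
J2: 2→6, due 35, lateness -29
J7: 6→11, due 49, lateness -38
J8: 11→17, due 44, lateness -27
J3: 17→24, due 21, lateness 3
J1: 24→35, due 22, lateness 13
J4: 35→48, due 37, lateness 11
J5: 48→71, due 40, lateness 31
Maximum = 31.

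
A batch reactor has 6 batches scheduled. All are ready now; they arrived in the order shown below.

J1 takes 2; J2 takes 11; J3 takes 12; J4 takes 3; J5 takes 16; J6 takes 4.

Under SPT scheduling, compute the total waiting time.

68

SPT (increasing processing time): J1 J4 J6 J2 J3 J5.
J1: waits 0, runs 0→2
J4: waits 2, runs 2→5
J6: waits 5, runs 5→9
J2: waits 9, runs 9→20
J3: waits 20, runs 20→32
J5: waits 32, runs 32→48
Sum = 0+2+5+9+20+32 = 68.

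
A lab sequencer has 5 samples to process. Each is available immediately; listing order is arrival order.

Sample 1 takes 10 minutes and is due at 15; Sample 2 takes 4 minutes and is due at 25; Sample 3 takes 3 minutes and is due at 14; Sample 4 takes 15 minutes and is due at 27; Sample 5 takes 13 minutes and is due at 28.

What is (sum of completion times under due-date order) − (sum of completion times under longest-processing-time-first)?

-58

EDD (increasing due date): Sample 3 Sample 1 Sample 2 Sample 4 Sample 5.
Sample 3: 0→3
Sample 1: 3→13
Sample 2: 13→17
Sample 4: 17→32
Sample 5: 32→45
Sum = 3+13+17+32+45 = 110.
LPT (decreasing processing time): Sample 4 Sample 5 Sample 1 Sample 2 Sample 3.
Sample 4: 0→15
Sample 5: 15→28
Sample 1: 28→38
Sample 2: 38→42
Sample 3: 42→45
Sum = 15+28+38+42+45 = 168.
Difference = 110 − 168 = -58.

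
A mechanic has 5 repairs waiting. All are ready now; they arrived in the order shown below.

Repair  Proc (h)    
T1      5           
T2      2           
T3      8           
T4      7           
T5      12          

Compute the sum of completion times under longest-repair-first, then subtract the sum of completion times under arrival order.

42

LPT (decreasing processing time): T5 T3 T4 T1 T2.
T5: 0→12
T3: 12→20
T4: 20→27
T1: 27→32
T2: 32→34
Sum = 12+20+27+32+34 = 125.
FIFO (arrival order): T1 T2 T3 T4 T5.
T1: 0→5
T2: 5→7
T3: 7→15
T4: 15→22
T5: 22→34
Sum = 5+7+15+22+34 = 83.
Difference = 125 − 83 = 42.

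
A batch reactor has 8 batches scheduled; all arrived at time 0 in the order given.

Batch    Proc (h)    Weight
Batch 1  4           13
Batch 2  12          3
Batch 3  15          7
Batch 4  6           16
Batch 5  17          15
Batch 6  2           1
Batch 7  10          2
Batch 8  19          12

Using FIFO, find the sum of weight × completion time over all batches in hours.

FIFO (arrival order): Batch 1 Batch 2 Batch 3 Batch 4 Batch 5 Batch 6 Batch 7 Batch 8.
Batch 1: finishes 4, weight 13, w·C = 52
Batch 2: finishes 16, weight 3, w·C = 48
Batch 3: finishes 31, weight 7, w·C = 217
Batch 4: finishes 37, weight 16, w·C = 592
Batch 5: finishes 54, weight 15, w·C = 810
Batch 6: finishes 56, weight 1, w·C = 56
Batch 7: finishes 66, weight 2, w·C = 132
Batch 8: finishes 85, weight 12, w·C = 1020
Sum = 52+48+217+592+810+56+132+1020 = 2927.

2927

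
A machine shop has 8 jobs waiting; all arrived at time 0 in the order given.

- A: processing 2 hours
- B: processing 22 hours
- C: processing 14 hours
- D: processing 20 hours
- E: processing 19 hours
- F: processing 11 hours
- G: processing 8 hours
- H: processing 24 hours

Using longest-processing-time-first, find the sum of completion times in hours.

LPT (decreasing processing time): H B D E C F G A.
H: 0→24
B: 24→46
D: 46→66
E: 66→85
C: 85→99
F: 99→110
G: 110→118
A: 118→120
Sum = 24+46+66+85+99+110+118+120 = 668.

668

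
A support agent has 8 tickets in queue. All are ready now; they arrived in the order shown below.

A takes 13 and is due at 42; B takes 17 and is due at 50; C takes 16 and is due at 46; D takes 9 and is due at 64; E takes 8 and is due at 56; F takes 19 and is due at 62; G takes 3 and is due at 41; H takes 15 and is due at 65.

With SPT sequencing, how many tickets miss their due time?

SPT (increasing processing time): G E D A H C B F.
G: 0→3, due 41, tardiness 0
E: 3→11, due 56, tardiness 0
D: 11→20, due 64, tardiness 0
A: 20→33, due 42, tardiness 0
H: 33→48, due 65, tardiness 0
C: 48→64, due 46, tardiness 18
B: 64→81, due 50, tardiness 31
F: 81→100, due 62, tardiness 38
Late tickets: 3.

3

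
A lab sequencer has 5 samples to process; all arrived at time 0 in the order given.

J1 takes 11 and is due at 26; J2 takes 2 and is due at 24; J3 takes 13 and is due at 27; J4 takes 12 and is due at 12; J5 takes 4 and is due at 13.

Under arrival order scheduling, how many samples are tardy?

FIFO (arrival order): J1 J2 J3 J4 J5.
J1: 0→11, due 26, tardiness 0
J2: 11→13, due 24, tardiness 0
J3: 13→26, due 27, tardiness 0
J4: 26→38, due 12, tardiness 26
J5: 38→42, due 13, tardiness 29
Late samples: 2.

2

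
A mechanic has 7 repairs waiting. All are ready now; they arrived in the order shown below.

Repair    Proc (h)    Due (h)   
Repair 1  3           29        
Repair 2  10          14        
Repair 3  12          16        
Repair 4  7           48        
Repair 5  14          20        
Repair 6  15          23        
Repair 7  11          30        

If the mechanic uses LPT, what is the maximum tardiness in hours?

LPT (decreasing processing time): Repair 6 Repair 5 Repair 3 Repair 7 Repair 2 Repair 4 Repair 1.
Repair 6: 0→15, due 23, tardiness 0
Repair 5: 15→29, due 20, tardiness 9
Repair 3: 29→41, due 16, tardiness 25
Repair 7: 41→52, due 30, tardiness 22
Repair 2: 52→62, due 14, tardiness 48
Repair 4: 62→69, due 48, tardiness 21
Repair 1: 69→72, due 29, tardiness 43
Maximum = 48.

48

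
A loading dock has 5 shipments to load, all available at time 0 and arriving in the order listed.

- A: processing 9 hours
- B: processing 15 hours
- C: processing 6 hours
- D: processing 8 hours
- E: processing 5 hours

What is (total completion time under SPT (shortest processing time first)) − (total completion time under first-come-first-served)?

SPT (increasing processing time): E C D A B.
E: 0→5
C: 5→11
D: 11→19
A: 19→28
B: 28→43
Sum = 5+11+19+28+43 = 106.
FIFO (arrival order): A B C D E.
A: 0→9
B: 9→24
C: 24→30
D: 30→38
E: 38→43
Sum = 9+24+30+38+43 = 144.
Difference = 106 − 144 = -38.

-38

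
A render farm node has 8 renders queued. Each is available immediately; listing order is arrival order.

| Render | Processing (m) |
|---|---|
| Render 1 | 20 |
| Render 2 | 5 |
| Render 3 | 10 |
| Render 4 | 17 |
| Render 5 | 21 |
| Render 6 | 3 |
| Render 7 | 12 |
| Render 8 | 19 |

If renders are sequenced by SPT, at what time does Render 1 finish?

86

SPT (increasing processing time): Render 6 Render 2 Render 3 Render 7 Render 4 Render 8 Render 1 Render 5.
Render 6: 0→3
Render 2: 3→8
Render 3: 8→18
Render 7: 18→30
Render 4: 30→47
Render 8: 47→66
Render 1: 66→86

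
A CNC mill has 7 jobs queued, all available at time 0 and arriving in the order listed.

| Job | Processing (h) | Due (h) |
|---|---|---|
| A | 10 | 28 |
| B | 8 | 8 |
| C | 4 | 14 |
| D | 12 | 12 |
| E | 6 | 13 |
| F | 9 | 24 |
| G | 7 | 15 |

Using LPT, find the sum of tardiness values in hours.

LPT (decreasing processing time): D A F B G E C.
D: 0→12, due 12, tardiness 0
A: 12→22, due 28, tardiness 0
F: 22→31, due 24, tardiness 7
B: 31→39, due 8, tardiness 31
G: 39→46, due 15, tardiness 31
E: 46→52, due 13, tardiness 39
C: 52→56, due 14, tardiness 42
Sum = 0+0+7+31+31+39+42 = 150.

150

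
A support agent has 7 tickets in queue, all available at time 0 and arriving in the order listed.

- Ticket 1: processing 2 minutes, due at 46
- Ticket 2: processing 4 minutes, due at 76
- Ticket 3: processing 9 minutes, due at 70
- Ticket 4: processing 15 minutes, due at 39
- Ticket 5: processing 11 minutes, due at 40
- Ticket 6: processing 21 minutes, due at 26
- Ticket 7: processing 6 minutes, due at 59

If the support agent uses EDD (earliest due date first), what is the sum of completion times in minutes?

340

EDD (increasing due date): Ticket 6 Ticket 4 Ticket 5 Ticket 1 Ticket 7 Ticket 3 Ticket 2.
Ticket 6: 0→21
Ticket 4: 21→36
Ticket 5: 36→47
Ticket 1: 47→49
Ticket 7: 49→55
Ticket 3: 55→64
Ticket 2: 64→68
Sum = 21+36+47+49+55+64+68 = 340.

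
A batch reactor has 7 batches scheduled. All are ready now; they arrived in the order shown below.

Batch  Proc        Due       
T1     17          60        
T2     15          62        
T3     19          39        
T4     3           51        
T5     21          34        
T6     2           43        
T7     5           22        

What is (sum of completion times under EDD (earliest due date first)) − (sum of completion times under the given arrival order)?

-66

EDD (increasing due date): T7 T5 T3 T6 T4 T1 T2.
T7: 0→5
T5: 5→26
T3: 26→45
T6: 45→47
T4: 47→50
T1: 50→67
T2: 67→82
Sum = 5+26+45+47+50+67+82 = 322.
FIFO (arrival order): T1 T2 T3 T4 T5 T6 T7.
T1: 0→17
T2: 17→32
T3: 32→51
T4: 51→54
T5: 54→75
T6: 75→77
T7: 77→82
Sum = 17+32+51+54+75+77+82 = 388.
Difference = 322 − 388 = -66.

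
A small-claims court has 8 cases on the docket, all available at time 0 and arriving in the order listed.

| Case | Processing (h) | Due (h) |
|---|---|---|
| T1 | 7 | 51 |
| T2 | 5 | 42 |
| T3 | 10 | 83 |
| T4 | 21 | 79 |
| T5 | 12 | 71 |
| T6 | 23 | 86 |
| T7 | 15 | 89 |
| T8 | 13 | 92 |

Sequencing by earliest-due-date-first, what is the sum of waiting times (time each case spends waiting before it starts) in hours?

312

EDD (increasing due date): T2 T1 T5 T4 T3 T6 T7 T8.
T2: waits 0, runs 0→5
T1: waits 5, runs 5→12
T5: waits 12, runs 12→24
T4: waits 24, runs 24→45
T3: waits 45, runs 45→55
T6: waits 55, runs 55→78
T7: waits 78, runs 78→93
T8: waits 93, runs 93→106
Sum = 0+5+12+24+45+55+78+93 = 312.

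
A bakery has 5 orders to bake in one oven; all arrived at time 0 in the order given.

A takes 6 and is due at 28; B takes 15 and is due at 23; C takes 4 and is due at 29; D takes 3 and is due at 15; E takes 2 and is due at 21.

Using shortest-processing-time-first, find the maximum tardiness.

7

SPT (increasing processing time): E D C A B.
E: 0→2, due 21, tardiness 0
D: 2→5, due 15, tardiness 0
C: 5→9, due 29, tardiness 0
A: 9→15, due 28, tardiness 0
B: 15→30, due 23, tardiness 7
Maximum = 7.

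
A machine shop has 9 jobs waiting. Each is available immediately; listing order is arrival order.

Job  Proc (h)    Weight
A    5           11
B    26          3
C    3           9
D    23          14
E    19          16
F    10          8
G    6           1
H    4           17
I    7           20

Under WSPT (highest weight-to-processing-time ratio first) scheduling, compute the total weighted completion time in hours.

2992

WSPT (decreasing weight/processing-time ratio): H C I A E F D G B.
H: finishes 4, weight 17, w·C = 68
C: finishes 7, weight 9, w·C = 63
I: finishes 14, weight 20, w·C = 280
A: finishes 19, weight 11, w·C = 209
E: finishes 38, weight 16, w·C = 608
F: finishes 48, weight 8, w·C = 384
D: finishes 71, weight 14, w·C = 994
G: finishes 77, weight 1, w·C = 77
B: finishes 103, weight 3, w·C = 309
Sum = 68+63+280+209+608+384+994+77+309 = 2992.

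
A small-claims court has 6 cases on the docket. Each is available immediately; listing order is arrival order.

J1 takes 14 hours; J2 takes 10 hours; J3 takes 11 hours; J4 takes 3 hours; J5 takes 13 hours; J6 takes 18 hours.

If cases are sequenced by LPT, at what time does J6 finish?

LPT (decreasing processing time): J6 J1 J5 J3 J2 J4.
J6: 0→18

18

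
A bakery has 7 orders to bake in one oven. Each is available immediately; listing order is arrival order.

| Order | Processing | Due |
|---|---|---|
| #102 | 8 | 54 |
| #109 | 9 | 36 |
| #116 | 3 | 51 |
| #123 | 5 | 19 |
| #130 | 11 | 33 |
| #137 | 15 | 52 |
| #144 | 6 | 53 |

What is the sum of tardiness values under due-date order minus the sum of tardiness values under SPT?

-11

EDD (increasing due date): #123 #130 #109 #116 #137 #144 #102.
#123: 0→5, due 19, tardiness 0
#130: 5→16, due 33, tardiness 0
#109: 16→25, due 36, tardiness 0
#116: 25→28, due 51, tardiness 0
#137: 28→43, due 52, tardiness 0
#144: 43→49, due 53, tardiness 0
#102: 49→57, due 54, tardiness 3
Sum = 0+0+0+0+0+0+3 = 3.
SPT (increasing processing time): #116 #123 #144 #102 #109 #130 #137.
#116: 0→3, due 51, tardiness 0
#123: 3→8, due 19, tardiness 0
#144: 8→14, due 53, tardiness 0
#102: 14→22, due 54, tardiness 0
#109: 22→31, due 36, tardiness 0
#130: 31→42, due 33, tardiness 9
#137: 42→57, due 52, tardiness 5
Sum = 0+0+0+0+0+9+5 = 14.
Difference = 3 − 14 = -11.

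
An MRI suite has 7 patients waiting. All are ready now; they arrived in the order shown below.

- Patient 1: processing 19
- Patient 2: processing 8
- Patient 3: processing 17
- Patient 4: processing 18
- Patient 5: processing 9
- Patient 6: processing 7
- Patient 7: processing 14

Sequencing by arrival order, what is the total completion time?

FIFO (arrival order): Patient 1 Patient 2 Patient 3 Patient 4 Patient 5 Patient 6 Patient 7.
Patient 1: 0→19
Patient 2: 19→27
Patient 3: 27→44
Patient 4: 44→62
Patient 5: 62→71
Patient 6: 71→78
Patient 7: 78→92
Sum = 19+27+44+62+71+78+92 = 393.

393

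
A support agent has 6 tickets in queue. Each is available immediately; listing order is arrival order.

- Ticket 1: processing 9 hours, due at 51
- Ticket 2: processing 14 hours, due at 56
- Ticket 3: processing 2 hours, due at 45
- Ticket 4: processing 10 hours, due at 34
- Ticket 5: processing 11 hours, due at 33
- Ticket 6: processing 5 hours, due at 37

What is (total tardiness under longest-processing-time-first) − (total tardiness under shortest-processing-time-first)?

LPT (decreasing processing time): Ticket 2 Ticket 5 Ticket 4 Ticket 1 Ticket 6 Ticket 3.
Ticket 2: 0→14, due 56, tardiness 0
Ticket 5: 14→25, due 33, tardiness 0
Ticket 4: 25→35, due 34, tardiness 1
Ticket 1: 35→44, due 51, tardiness 0
Ticket 6: 44→49, due 37, tardiness 12
Ticket 3: 49→51, due 45, tardiness 6
Sum = 0+0+1+0+12+6 = 19.
SPT (increasing processing time): Ticket 3 Ticket 6 Ticket 1 Ticket 4 Ticket 5 Ticket 2.
Ticket 3: 0→2, due 45, tardiness 0
Ticket 6: 2→7, due 37, tardiness 0
Ticket 1: 7→16, due 51, tardiness 0
Ticket 4: 16→26, due 34, tardiness 0
Ticket 5: 26→37, due 33, tardiness 4
Ticket 2: 37→51, due 56, tardiness 0
Sum = 0+0+0+0+4+0 = 4.
Difference = 19 − 4 = 15.

15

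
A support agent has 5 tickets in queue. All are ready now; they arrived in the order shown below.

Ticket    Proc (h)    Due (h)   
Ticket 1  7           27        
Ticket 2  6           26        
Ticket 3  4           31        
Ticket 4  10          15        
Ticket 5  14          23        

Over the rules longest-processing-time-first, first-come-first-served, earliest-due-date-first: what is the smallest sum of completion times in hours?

LPT (decreasing processing time): Ticket 5 Ticket 4 Ticket 1 Ticket 2 Ticket 3.
Ticket 5: 0→14
Ticket 4: 14→24
Ticket 1: 24→31
Ticket 2: 31→37
Ticket 3: 37→41
Sum = 14+24+31+37+41 = 147.
FIFO (arrival order): Ticket 1 Ticket 2 Ticket 3 Ticket 4 Ticket 5.
Ticket 1: 0→7
Ticket 2: 7→13
Ticket 3: 13→17
Ticket 4: 17→27
Ticket 5: 27→41
Sum = 7+13+17+27+41 = 105.
EDD (increasing due date): Ticket 4 Ticket 5 Ticket 2 Ticket 1 Ticket 3.
Ticket 4: 0→10
Ticket 5: 10→24
Ticket 2: 24→30
Ticket 1: 30→37
Ticket 3: 37→41
Sum = 10+24+30+37+41 = 142.
LPT 147, FIFO 105, EDD 142 → minimum 105.

105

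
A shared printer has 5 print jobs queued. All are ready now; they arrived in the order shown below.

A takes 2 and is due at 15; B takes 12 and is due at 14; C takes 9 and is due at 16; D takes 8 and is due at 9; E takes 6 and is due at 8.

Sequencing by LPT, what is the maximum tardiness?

27

LPT (decreasing processing time): B C D E A.
B: 0→12, due 14, tardiness 0
C: 12→21, due 16, tardiness 5
D: 21→29, due 9, tardiness 20
E: 29→35, due 8, tardiness 27
A: 35→37, due 15, tardiness 22
Maximum = 27.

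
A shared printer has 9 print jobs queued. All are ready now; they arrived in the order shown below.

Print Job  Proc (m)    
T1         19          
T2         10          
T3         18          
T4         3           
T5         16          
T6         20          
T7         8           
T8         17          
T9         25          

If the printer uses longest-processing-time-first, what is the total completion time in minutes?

LPT (decreasing processing time): T9 T6 T1 T3 T8 T5 T2 T7 T4.
T9: 0→25
T6: 25→45
T1: 45→64
T3: 64→82
T8: 82→99
T5: 99→115
T2: 115→125
T7: 125→133
T4: 133→136
Sum = 25+45+64+82+99+115+125+133+136 = 824.

824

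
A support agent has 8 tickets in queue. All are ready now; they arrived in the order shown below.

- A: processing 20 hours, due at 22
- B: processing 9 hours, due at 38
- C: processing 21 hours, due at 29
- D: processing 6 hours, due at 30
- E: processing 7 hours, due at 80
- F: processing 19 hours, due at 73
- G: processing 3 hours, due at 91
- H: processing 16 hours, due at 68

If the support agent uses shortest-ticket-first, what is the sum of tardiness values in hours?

130

SPT (increasing processing time): G D E B H F A C.
G: 0→3, due 91, tardiness 0
D: 3→9, due 30, tardiness 0
E: 9→16, due 80, tardiness 0
B: 16→25, due 38, tardiness 0
H: 25→41, due 68, tardiness 0
F: 41→60, due 73, tardiness 0
A: 60→80, due 22, tardiness 58
C: 80→101, due 29, tardiness 72
Sum = 0+0+0+0+0+0+58+72 = 130.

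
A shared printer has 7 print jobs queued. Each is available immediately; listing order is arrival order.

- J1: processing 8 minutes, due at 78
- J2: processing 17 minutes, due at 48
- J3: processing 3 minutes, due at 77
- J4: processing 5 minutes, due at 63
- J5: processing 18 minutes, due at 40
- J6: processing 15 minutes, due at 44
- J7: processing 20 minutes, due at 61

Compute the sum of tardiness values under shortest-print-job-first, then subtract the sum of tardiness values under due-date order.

19

SPT (increasing processing time): J3 J4 J1 J6 J2 J5 J7.
J3: 0→3, due 77, tardiness 0
J4: 3→8, due 63, tardiness 0
J1: 8→16, due 78, tardiness 0
J6: 16→31, due 44, tardiness 0
J2: 31→48, due 48, tardiness 0
J5: 48→66, due 40, tardiness 26
J7: 66→86, due 61, tardiness 25
Sum = 0+0+0+0+0+26+25 = 51.
EDD (increasing due date): J5 J6 J2 J7 J4 J3 J1.
J5: 0→18, due 40, tardiness 0
J6: 18→33, due 44, tardiness 0
J2: 33→50, due 48, tardiness 2
J7: 50→70, due 61, tardiness 9
J4: 70→75, due 63, tardiness 12
J3: 75→78, due 77, tardiness 1
J1: 78→86, due 78, tardiness 8
Sum = 0+0+2+9+12+1+8 = 32.
Difference = 51 − 32 = 19.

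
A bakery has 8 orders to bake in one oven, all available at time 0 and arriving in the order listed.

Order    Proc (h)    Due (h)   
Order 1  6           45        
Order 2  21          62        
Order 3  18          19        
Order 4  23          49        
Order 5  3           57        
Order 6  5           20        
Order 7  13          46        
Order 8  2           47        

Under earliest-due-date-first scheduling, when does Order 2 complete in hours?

91

EDD (increasing due date): Order 3 Order 6 Order 1 Order 7 Order 8 Order 4 Order 5 Order 2.
Order 3: 0→18
Order 6: 18→23
Order 1: 23→29
Order 7: 29→42
Order 8: 42→44
Order 4: 44→67
Order 5: 67→70
Order 2: 70→91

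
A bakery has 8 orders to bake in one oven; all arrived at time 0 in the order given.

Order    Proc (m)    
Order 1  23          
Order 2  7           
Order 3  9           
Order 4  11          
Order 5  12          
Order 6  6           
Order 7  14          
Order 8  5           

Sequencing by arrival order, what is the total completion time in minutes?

FIFO (arrival order): Order 1 Order 2 Order 3 Order 4 Order 5 Order 6 Order 7 Order 8.
Order 1: 0→23
Order 2: 23→30
Order 3: 30→39
Order 4: 39→50
Order 5: 50→62
Order 6: 62→68
Order 7: 68→82
Order 8: 82→87
Sum = 23+30+39+50+62+68+82+87 = 441.

441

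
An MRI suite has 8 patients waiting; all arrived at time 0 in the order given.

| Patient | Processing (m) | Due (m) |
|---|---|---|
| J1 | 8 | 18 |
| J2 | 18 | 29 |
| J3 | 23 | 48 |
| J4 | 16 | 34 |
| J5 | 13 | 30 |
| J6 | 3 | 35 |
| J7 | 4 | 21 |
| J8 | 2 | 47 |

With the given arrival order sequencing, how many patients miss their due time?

FIFO (arrival order): J1 J2 J3 J4 J5 J6 J7 J8.
J1: 0→8, due 18, tardiness 0
J2: 8→26, due 29, tardiness 0
J3: 26→49, due 48, tardiness 1
J4: 49→65, due 34, tardiness 31
J5: 65→78, due 30, tardiness 48
J6: 78→81, due 35, tardiness 46
J7: 81→85, due 21, tardiness 64
J8: 85→87, due 47, tardiness 40
Late patients: 6.

6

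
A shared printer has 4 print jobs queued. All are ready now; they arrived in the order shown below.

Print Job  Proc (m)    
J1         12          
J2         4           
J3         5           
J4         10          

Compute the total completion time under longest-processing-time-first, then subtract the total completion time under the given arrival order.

LPT (decreasing processing time): J1 J4 J3 J2.
J1: 0→12
J4: 12→22
J3: 22→27
J2: 27→31
Sum = 12+22+27+31 = 92.
FIFO (arrival order): J1 J2 J3 J4.
J1: 0→12
J2: 12→16
J3: 16→21
J4: 21→31
Sum = 12+16+21+31 = 80.
Difference = 92 − 80 = 12.

12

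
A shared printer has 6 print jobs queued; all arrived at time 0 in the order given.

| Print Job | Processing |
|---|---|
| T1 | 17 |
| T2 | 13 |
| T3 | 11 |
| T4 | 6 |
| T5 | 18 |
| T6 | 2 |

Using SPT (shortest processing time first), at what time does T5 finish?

67

SPT (increasing processing time): T6 T4 T3 T2 T1 T5.
T6: 0→2
T4: 2→8
T3: 8→19
T2: 19→32
T1: 32→49
T5: 49→67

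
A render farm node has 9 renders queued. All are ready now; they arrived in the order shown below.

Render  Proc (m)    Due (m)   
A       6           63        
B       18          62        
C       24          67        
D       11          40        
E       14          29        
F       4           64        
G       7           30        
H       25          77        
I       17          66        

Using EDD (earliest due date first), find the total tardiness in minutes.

EDD (increasing due date): E G D B A F I C H.
E: 0→14, due 29, tardiness 0
G: 14→21, due 30, tardiness 0
D: 21→32, due 40, tardiness 0
B: 32→50, due 62, tardiness 0
A: 50→56, due 63, tardiness 0
F: 56→60, due 64, tardiness 0
I: 60→77, due 66, tardiness 11
C: 77→101, due 67, tardiness 34
H: 101→126, due 77, tardiness 49
Sum = 0+0+0+0+0+0+11+34+49 = 94.

94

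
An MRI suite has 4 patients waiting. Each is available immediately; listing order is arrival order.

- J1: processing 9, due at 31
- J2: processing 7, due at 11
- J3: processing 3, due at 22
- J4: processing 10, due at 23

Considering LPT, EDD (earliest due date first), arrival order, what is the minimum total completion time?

66

LPT (decreasing processing time): J4 J1 J2 J3.
J4: 0→10
J1: 10→19
J2: 19→26
J3: 26→29
Sum = 10+19+26+29 = 84.
EDD (increasing due date): J2 J3 J4 J1.
J2: 0→7
J3: 7→10
J4: 10→20
J1: 20→29
Sum = 7+10+20+29 = 66.
FIFO (arrival order): J1 J2 J3 J4.
J1: 0→9
J2: 9→16
J3: 16→19
J4: 19→29
Sum = 9+16+19+29 = 73.
LPT 84, EDD 66, FIFO 73 → minimum 66.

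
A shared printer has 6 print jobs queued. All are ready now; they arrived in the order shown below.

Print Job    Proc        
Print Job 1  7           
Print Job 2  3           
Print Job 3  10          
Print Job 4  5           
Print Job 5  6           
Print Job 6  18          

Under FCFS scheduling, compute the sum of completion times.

FIFO (arrival order): Print Job 1 Print Job 2 Print Job 3 Print Job 4 Print Job 5 Print Job 6.
Print Job 1: 0→7
Print Job 2: 7→10
Print Job 3: 10→20
Print Job 4: 20→25
Print Job 5: 25→31
Print Job 6: 31→49
Sum = 7+10+20+25+31+49 = 142.

142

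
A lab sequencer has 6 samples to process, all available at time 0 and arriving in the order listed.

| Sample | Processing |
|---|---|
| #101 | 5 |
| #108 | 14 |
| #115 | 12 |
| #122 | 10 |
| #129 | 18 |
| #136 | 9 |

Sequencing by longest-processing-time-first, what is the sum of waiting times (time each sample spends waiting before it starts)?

211

LPT (decreasing processing time): #129 #108 #115 #122 #136 #101.
#129: waits 0, runs 0→18
#108: waits 18, runs 18→32
#115: waits 32, runs 32→44
#122: waits 44, runs 44→54
#136: waits 54, runs 54→63
#101: waits 63, runs 63→68
Sum = 0+18+32+44+54+63 = 211.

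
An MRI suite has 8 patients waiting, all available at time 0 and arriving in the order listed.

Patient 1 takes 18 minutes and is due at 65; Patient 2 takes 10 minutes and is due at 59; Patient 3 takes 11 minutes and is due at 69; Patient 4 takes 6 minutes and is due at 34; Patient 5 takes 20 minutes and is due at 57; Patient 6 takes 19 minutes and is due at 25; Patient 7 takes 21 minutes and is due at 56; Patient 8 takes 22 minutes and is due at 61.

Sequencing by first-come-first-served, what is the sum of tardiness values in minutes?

193

FIFO (arrival order): Patient 1 Patient 2 Patient 3 Patient 4 Patient 5 Patient 6 Patient 7 Patient 8.
Patient 1: 0→18, due 65, tardiness 0
Patient 2: 18→28, due 59, tardiness 0
Patient 3: 28→39, due 69, tardiness 0
Patient 4: 39→45, due 34, tardiness 11
Patient 5: 45→65, due 57, tardiness 8
Patient 6: 65→84, due 25, tardiness 59
Patient 7: 84→105, due 56, tardiness 49
Patient 8: 105→127, due 61, tardiness 66
Sum = 0+0+0+11+8+59+49+66 = 193.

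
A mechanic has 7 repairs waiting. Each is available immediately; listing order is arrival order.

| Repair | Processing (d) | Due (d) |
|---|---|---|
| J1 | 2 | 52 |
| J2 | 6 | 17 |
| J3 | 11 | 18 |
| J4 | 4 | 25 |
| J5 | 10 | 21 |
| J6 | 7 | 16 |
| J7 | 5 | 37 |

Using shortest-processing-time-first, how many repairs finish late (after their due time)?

3

SPT (increasing processing time): J1 J4 J7 J2 J6 J5 J3.
J1: 0→2, due 52, tardiness 0
J4: 2→6, due 25, tardiness 0
J7: 6→11, due 37, tardiness 0
J2: 11→17, due 17, tardiness 0
J6: 17→24, due 16, tardiness 8
J5: 24→34, due 21, tardiness 13
J3: 34→45, due 18, tardiness 27
Late repairs: 3.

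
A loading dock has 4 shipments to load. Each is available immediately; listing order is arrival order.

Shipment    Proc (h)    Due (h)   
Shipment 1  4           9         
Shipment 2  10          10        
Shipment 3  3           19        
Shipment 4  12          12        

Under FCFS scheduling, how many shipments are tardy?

FIFO (arrival order): Shipment 1 Shipment 2 Shipment 3 Shipment 4.
Shipment 1: 0→4, due 9, tardiness 0
Shipment 2: 4→14, due 10, tardiness 4
Shipment 3: 14→17, due 19, tardiness 0
Shipment 4: 17→29, due 12, tardiness 17
Late shipments: 2.

2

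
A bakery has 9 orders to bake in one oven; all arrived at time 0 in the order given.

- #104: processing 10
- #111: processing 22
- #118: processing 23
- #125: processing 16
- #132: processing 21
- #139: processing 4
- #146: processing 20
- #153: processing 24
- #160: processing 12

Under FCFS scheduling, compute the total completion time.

764

FIFO (arrival order): #104 #111 #118 #125 #132 #139 #146 #153 #160.
#104: 0→10
#111: 10→32
#118: 32→55
#125: 55→71
#132: 71→92
#139: 92→96
#146: 96→116
#153: 116→140
#160: 140→152
Sum = 10+32+55+71+92+96+116+140+152 = 764.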